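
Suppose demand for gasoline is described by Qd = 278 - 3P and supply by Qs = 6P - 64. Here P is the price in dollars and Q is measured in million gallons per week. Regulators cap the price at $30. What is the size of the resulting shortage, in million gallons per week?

72

Setting quantity demanded equal to quantity supplied, 278 - 3P = 6P - 64, gives P* = 38 and Q* = 164.
The ceiling of 30 is below the equilibrium price 38, so it binds.
At P = 30: Qd = 278 - 3·30 = 188 and Qs = 6·30 - 64 = 116.
Shortage = Qd - Qs = 188 - 116 = 72.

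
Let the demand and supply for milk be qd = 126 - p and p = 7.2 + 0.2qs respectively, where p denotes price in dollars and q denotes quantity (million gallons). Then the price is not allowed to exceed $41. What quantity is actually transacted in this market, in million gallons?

Rearranging supply gives qs = 5p - 36. In a free market, 126 - p = 5p - 36 gives the equilibrium p* = 27, q* = 99.
The ceiling of 41 is above the equilibrium price 27, so it is not binding; the market clears at p* = 27, q* = 99.

99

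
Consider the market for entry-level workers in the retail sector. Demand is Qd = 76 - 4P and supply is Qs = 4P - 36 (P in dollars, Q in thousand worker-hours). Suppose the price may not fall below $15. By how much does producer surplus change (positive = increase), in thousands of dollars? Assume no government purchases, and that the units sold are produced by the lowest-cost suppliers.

14

Setting quantity demanded equal to quantity supplied, 76 - 4P = 4P - 36, gives P* = 14 and Q* = 20.
Since 15 > 14, the floor is binding.
At P = 15: Qd = 76 - 4·15 = 16 and Qs = 4·15 - 36 = 24.
Producer surplus without the control is ½ · (14 - 9) · 20 = 50.
With the floor, 16 units are sold at 15. The supply price at Q = 16 is 13, so PS = ½ · [(15 - 9) + (15 - 13)] · 16 = 64.
Change in producer surplus = 64 - 50 = 14.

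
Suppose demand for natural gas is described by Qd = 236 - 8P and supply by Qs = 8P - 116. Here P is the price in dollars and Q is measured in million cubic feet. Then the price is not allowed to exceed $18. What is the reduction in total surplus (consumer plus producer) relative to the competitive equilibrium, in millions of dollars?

Without the control the market clears where 236 - 8P = 8P - 116, i.e. P* = 22 and Q* = 60.
The ceiling of 18 is below the equilibrium price 22, so it binds.
At P = 18: Qd = 236 - 8·18 = 92 and Qs = 8·18 - 116 = 28.
Quantity traded falls to 28. At Q = 28 the demand price is (236 - 28)/8 = 26 and the supply price is (116 + 28)/8 = 18.
Deadweight loss = ½ · (26 - 18) · (60 - 28) = ½ · 8 · 32 = 128.

128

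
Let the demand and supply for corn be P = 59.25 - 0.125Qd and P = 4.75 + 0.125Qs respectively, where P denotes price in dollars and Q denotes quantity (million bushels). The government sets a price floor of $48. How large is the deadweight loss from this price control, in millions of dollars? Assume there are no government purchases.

Rearranging demand gives Qd = 474 - 8P; rearranging supply gives Qs = 8P - 38. In a free market, 474 - 8P = 8P - 38 gives the equilibrium P* = 32, Q* = 218.
Because the floor (48) lies above the market-clearing price, it is binding.
At P = 48: Qd = 474 - 8·48 = 90 and Qs = 8·48 - 38 = 346.
Quantity traded falls to 90. At Q = 90 the demand price is (474 - 90)/8 = 48 and the supply price is (38 + 90)/8 = 16.
Deadweight loss = ½ · (48 - 16) · (218 - 90) = ½ · 32 · 128 = 2048.

2048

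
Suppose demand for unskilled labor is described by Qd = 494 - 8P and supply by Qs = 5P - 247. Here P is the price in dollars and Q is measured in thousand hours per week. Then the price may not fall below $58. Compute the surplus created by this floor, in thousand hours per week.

13

Setting quantity demanded equal to quantity supplied, 494 - 8P = 5P - 247, gives P* = 57 and Q* = 38.
The floor of 58 is above the equilibrium price 57, so it binds.
At P = 58: Qd = 494 - 8·58 = 30 and Qs = 5·58 - 247 = 43.
Surplus = Qs - Qd = 43 - 30 = 13.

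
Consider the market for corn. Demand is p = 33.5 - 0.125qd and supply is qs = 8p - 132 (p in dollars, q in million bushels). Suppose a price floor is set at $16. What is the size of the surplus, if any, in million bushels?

0

Rearranging demand gives qd = 268 - 8p. In a free market, 268 - 8p = 8p - 132 gives the equilibrium p* = 25, q* = 68.
Since 16 is below p* = 25, the floor does not bind and the free-market outcome prevails.
Since the control does not bind, there is no surplus.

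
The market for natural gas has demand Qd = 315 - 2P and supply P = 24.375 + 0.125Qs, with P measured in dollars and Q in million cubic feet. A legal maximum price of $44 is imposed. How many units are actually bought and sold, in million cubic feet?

157

Rearranging supply gives Qs = 8P - 195. Equilibrium: 315 - 2P = 8P - 195, so 510 = 10P and P* = 51, Q* = 213.
The ceiling of 44 is below the equilibrium price 51, so it binds.
At P = 44: Qd = 315 - 2·44 = 227 and Qs = 8·44 - 195 = 157.
The quantity actually transacted is the short side, supply: 157.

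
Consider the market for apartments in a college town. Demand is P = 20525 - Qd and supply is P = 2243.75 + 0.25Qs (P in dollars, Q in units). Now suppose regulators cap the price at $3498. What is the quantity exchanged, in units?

5017

Rearranging demand gives Qd = 20525 - P; rearranging supply gives Qs = 4P - 8975. Equilibrium: 20525 - P = 4P - 8975, so 29500 = 5P and P* = 5900, Q* = 14625.
Because the ceiling (3498) lies below the market-clearing price, it is binding.
At P = 3498: Qd = 20525 - 3498 = 17027 and Qs = 4·3498 - 8975 = 5017.
The quantity actually transacted is the short side, supply: 5017.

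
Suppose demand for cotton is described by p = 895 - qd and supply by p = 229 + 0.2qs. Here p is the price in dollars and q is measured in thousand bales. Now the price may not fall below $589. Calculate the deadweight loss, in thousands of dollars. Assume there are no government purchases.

37200.6

Rearranging demand gives qd = 895 - p; rearranging supply gives qs = 5p - 1145. In a free market, 895 - p = 5p - 1145 gives the equilibrium p* = 340, q* = 555.
Since 589 > 340, the floor is binding.
At p = 589: qd = 895 - 589 = 306 and qs = 5·589 - 1145 = 1800.
Quantity traded falls to 306. At q = 306 the demand price is 895 - 306 = 589 and the supply price is (1145 + 306)/5 = 290.2.
Deadweight loss = ½ · (589 - 290.2) · (555 - 306) = ½ · 298.8 · 249 = 37200.6.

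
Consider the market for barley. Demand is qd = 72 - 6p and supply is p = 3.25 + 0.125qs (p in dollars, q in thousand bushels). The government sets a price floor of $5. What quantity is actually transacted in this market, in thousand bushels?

30

Rearranging supply gives qs = 8p - 26. Without the control the market clears where 72 - 6p = 8p - 26, i.e. p* = 7 and q* = 30.
The floor of 5 is below the equilibrium price 7, so it is not binding; the market clears at p* = 7, q* = 30.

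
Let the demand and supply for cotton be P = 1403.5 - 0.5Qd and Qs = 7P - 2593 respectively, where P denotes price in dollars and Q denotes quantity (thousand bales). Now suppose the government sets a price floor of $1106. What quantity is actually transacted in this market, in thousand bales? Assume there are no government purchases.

Rearranging demand gives Qd = 2807 - 2P. In a free market, 2807 - 2P = 7P - 2593 gives the equilibrium P* = 600, Q* = 1607.
The floor of 1106 is above the equilibrium price 600, so it binds.
At P = 1106: Qd = 2807 - 2·1106 = 595 and Qs = 7·1106 - 2593 = 5149.
The quantity actually transacted is the short side, demand: 595.

595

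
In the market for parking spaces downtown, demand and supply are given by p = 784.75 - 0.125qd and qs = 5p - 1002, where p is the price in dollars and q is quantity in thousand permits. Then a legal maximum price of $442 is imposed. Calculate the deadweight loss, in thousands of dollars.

Rearranging demand gives qd = 6278 - 8p. In a free market, 6278 - 8p = 5p - 1002 gives the equilibrium p* = 560, q* = 1798.
Because the ceiling (442) lies below the market-clearing price, it is binding.
At p = 442: qd = 6278 - 8·442 = 2742 and qs = 5·442 - 1002 = 1208.
Quantity traded falls to 1208. At q = 1208 the demand price is (6278 - 1208)/8 = 633.75 and the supply price is (1002 + 1208)/5 = 442.
Deadweight loss = ½ · (633.75 - 442) · (1798 - 1208) = ½ · 191.75 · 590 = 56566.25.

56566.25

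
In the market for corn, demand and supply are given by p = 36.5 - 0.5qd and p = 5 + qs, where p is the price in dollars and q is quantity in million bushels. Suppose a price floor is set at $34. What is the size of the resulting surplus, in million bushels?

24

Rearranging demand gives qd = 73 - 2p; rearranging supply gives qs = p - 5. Without the control the market clears where 73 - 2p = p - 5, i.e. p* = 26 and q* = 21.
Because the floor (34) lies above the market-clearing price, it is binding.
At p = 34: qd = 73 - 2·34 = 5 and qs = 34 - 5 = 29.
Surplus = qs - qd = 29 - 5 = 24.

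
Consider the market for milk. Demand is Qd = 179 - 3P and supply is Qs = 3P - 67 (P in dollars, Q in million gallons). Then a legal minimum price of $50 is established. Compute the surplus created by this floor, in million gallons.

Without the control the market clears where 179 - 3P = 3P - 67, i.e. P* = 41 and Q* = 56.
Because the floor (50) lies above the market-clearing price, it is binding.
At P = 50: Qd = 179 - 3·50 = 29 and Qs = 3·50 - 67 = 83.
Surplus = Qs - Qd = 83 - 29 = 54.

54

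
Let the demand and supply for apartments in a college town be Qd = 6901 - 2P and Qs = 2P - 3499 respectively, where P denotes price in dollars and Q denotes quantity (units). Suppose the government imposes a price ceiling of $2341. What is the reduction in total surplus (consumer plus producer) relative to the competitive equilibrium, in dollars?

Setting quantity demanded equal to quantity supplied, 6901 - 2P = 2P - 3499, gives P* = 2600 and Q* = 1701.
Because the ceiling (2341) lies below the market-clearing price, it is binding.
At P = 2341: Qd = 6901 - 2·2341 = 2219 and Qs = 2·2341 - 3499 = 1183.
Quantity traded falls to 1183. At Q = 1183 the demand price is (6901 - 1183)/2 = 2859 and the supply price is (3499 + 1183)/2 = 2341.
Deadweight loss = ½ · (2859 - 2341) · (1701 - 1183) = ½ · 518 · 518 = 134162.

134162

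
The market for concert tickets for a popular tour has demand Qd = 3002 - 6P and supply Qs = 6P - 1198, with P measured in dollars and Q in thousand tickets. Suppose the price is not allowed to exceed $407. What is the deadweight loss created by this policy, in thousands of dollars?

Equilibrium: 3002 - 6P = 6P - 1198, so 4200 = 12P and P* = 350, Q* = 902.
Since 407 is above P* = 350, the ceiling does not bind and the free-market outcome prevails.
Since the control does not bind, no trades are prevented and deadweight loss is zero.

0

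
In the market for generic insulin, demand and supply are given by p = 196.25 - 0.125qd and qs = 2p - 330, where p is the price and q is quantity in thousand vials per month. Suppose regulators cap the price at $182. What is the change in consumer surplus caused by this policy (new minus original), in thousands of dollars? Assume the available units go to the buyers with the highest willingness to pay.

256

Rearranging demand gives qd = 1570 - 8p. Without the control the market clears where 1570 - 8p = 2p - 330, i.e. p* = 190 and q* = 50.
The ceiling of 182 is below the equilibrium price 190, so it binds.
At p = 182: qd = 1570 - 8·182 = 114 and qs = 2·182 - 330 = 34.
Consumer surplus without the control is ½ · (196.25 - 190) · 50 = 156.25.
With the ceiling, 34 units are sold at 182 (assume they go to the highest-value buyers). The demand price at q = 34 is 192, so CS = ½ · [(196.25 - 182) + (192 - 182)] · 34 = 412.25.
Change in consumer surplus = 412.25 - 156.25 = 256.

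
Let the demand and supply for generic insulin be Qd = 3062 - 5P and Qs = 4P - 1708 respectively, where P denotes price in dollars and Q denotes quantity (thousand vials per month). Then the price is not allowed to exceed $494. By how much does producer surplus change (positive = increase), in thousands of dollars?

-12240

Without the control the market clears where 3062 - 5P = 4P - 1708, i.e. P* = 530 and Q* = 412.
Since 494 < 530, the ceiling is binding.
At P = 494: Qd = 3062 - 5·494 = 592 and Qs = 4·494 - 1708 = 268.
Producer surplus without the control is ½ · (530 - 427) · 412 = 21218.
With the ceiling, producers sell 268 units at 494, so PS = ½ · (494 - 427) · 268 = 8978.
Change in producer surplus = 8978 - 21218 = -12240.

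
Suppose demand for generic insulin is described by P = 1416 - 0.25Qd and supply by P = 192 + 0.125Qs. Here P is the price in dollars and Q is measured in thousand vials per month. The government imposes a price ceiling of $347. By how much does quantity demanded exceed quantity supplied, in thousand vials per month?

3036

Rearranging demand gives Qd = 5664 - 4P; rearranging supply gives Qs = 8P - 1536. Setting quantity demanded equal to quantity supplied, 5664 - 4P = 8P - 1536, gives P* = 600 and Q* = 3264.
Because the ceiling (347) lies below the market-clearing price, it is binding.
At P = 347: Qd = 5664 - 4·347 = 4276 and Qs = 8·347 - 1536 = 1240.
Shortage = Qd - Qs = 4276 - 1240 = 3036.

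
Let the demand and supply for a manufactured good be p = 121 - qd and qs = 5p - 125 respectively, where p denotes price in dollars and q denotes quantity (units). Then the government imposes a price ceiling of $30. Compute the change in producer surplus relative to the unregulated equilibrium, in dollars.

-577.5

Rearranging demand gives qd = 121 - p. Without the control the market clears where 121 - p = 5p - 125, i.e. p* = 41 and q* = 80.
The ceiling of 30 is below the equilibrium price 41, so it binds.
At p = 30: qd = 121 - 30 = 91 and qs = 5·30 - 125 = 25.
Producer surplus without the control is ½ · (41 - 25) · 80 = 640.
With the ceiling, producers sell 25 units at 30, so PS = ½ · (30 - 25) · 25 = 62.5.
Change in producer surplus = 62.5 - 640 = -577.5.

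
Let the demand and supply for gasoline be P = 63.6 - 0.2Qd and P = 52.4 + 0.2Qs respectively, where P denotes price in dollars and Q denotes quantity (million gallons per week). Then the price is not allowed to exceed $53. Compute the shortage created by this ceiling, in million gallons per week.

50

Rearranging demand gives Qd = 318 - 5P; rearranging supply gives Qs = 5P - 262. In a free market, 318 - 5P = 5P - 262 gives the equilibrium P* = 58, Q* = 28.
The ceiling of 53 is below the equilibrium price 58, so it binds.
At P = 53: Qd = 318 - 5·53 = 53 and Qs = 5·53 - 262 = 3.
Shortage = Qd - Qs = 53 - 3 = 50.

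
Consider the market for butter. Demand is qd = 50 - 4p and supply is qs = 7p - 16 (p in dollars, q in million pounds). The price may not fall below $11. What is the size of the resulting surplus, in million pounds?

55

In a free market, 50 - 4p = 7p - 16 gives the equilibrium p* = 6, q* = 26.
Because the floor (11) lies above the market-clearing price, it is binding.
At p = 11: qd = 50 - 4·11 = 6 and qs = 7·11 - 16 = 61.
Surplus = qs - qd = 61 - 6 = 55.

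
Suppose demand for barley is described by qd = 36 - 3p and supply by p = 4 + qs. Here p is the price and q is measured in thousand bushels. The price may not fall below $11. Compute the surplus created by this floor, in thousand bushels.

Rearranging supply gives qs = p - 4. In a free market, 36 - 3p = p - 4 gives the equilibrium p* = 10, q* = 6.
The floor of 11 is above the equilibrium price 10, so it binds.
At p = 11: qd = 36 - 3·11 = 3 and qs = 11 - 4 = 7.
Surplus = qs - qd = 7 - 3 = 4.

4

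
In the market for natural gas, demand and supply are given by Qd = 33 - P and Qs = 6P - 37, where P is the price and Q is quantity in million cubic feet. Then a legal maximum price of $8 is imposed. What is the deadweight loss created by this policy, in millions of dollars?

Without the control the market clears where 33 - P = 6P - 37, i.e. P* = 10 and Q* = 23.
The ceiling of 8 is below the equilibrium price 10, so it binds.
At P = 8: Qd = 33 - 8 = 25 and Qs = 6·8 - 37 = 11.
Quantity traded falls to 11. At Q = 11 the demand price is 33 - 11 = 22 and the supply price is (37 + 11)/6 = 8.
Deadweight loss = ½ · (22 - 8) · (23 - 11) = ½ · 14 · 12 = 84.

84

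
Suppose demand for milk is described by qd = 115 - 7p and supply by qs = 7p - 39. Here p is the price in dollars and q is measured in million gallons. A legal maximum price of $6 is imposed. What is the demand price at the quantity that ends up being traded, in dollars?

Without the control the market clears where 115 - 7p = 7p - 39, i.e. p* = 11 and q* = 38.
Since 6 < 11, the ceiling is binding.
At p = 6: qd = 115 - 7·6 = 73 and qs = 7·6 - 39 = 3.
Only 3 units reach the market. On the demand curve, the marginal buyer's willingness to pay at q = 3 is (115 - 3)/7 = 16.

16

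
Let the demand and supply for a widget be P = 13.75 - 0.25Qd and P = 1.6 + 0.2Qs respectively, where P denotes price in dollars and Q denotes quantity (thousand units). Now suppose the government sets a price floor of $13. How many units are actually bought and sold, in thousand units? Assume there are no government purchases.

3

Rearranging demand gives Qd = 55 - 4P; rearranging supply gives Qs = 5P - 8. Without the control the market clears where 55 - 4P = 5P - 8, i.e. P* = 7 and Q* = 27.
Since 13 > 7, the floor is binding.
At P = 13: Qd = 55 - 4·13 = 3 and Qs = 5·13 - 8 = 57.
The quantity actually transacted is the short side, demand: 3.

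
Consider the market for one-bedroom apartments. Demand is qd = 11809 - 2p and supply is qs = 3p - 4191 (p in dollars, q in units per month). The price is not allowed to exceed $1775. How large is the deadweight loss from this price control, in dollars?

In a free market, 11809 - 2p = 3p - 4191 gives the equilibrium p* = 3200, q* = 5409.
The ceiling of 1775 is below the equilibrium price 3200, so it binds.
At p = 1775: qd = 11809 - 2·1775 = 8259 and qs = 3·1775 - 4191 = 1134.
Quantity traded falls to 1134. At q = 1134 the demand price is (11809 - 1134)/2 = 5337.5 and the supply price is (4191 + 1134)/3 = 1775.
Deadweight loss = ½ · (5337.5 - 1775) · (5409 - 1134) = ½ · 3562.5 · 4275 = 7614843.75.

7614843.75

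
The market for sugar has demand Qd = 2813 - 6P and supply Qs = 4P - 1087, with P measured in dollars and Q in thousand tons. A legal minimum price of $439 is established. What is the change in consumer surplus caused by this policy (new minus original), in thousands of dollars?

-15974

In a free market, 2813 - 6P = 4P - 1087 gives the equilibrium P* = 390, Q* = 473.
The floor of 439 is above the equilibrium price 390, so it binds.
At P = 439: Qd = 2813 - 6·439 = 179 and Qs = 4·439 - 1087 = 669.
Consumer surplus without the control is ½ · (2813/6 - 390) · 473 = 223729/12.
With the floor, consumers buy 179 units at 439, so CS = ½ · (2813/6 - 439) · 179 = 32041/12.
Change in consumer surplus = 32041/12 - 223729/12 = -15974.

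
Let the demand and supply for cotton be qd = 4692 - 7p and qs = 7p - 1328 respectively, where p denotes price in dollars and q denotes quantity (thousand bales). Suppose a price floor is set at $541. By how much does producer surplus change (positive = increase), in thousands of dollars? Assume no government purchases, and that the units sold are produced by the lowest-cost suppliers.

57331.5

In a free market, 4692 - 7p = 7p - 1328 gives the equilibrium p* = 430, q* = 1682.
The floor of 541 is above the equilibrium price 430, so it binds.
At p = 541: qd = 4692 - 7·541 = 905 and qs = 7·541 - 1328 = 2459.
Producer surplus without the control is ½ · (430 - 1328/7) · 1682 = 1414562/7.
With the floor, 905 units are sold at 541. The supply price at q = 905 is 319, so PS = ½ · [(541 - 1328/7) + (541 - 319)] · 905 = 3631765/14.
Change in producer surplus = 3631765/14 - 1414562/7 = 57331.5.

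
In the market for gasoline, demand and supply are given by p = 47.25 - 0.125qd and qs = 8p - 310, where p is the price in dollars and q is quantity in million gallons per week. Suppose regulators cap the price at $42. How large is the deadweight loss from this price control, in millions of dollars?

Rearranging demand gives qd = 378 - 8p. In a free market, 378 - 8p = 8p - 310 gives the equilibrium p* = 43, q* = 34.
The ceiling of 42 is below the equilibrium price 43, so it binds.
At p = 42: qd = 378 - 8·42 = 42 and qs = 8·42 - 310 = 26.
Quantity traded falls to 26. At q = 26 the demand price is (378 - 26)/8 = 44 and the supply price is (310 + 26)/8 = 42.
Deadweight loss = ½ · (44 - 42) · (34 - 26) = ½ · 2 · 8 = 8.

8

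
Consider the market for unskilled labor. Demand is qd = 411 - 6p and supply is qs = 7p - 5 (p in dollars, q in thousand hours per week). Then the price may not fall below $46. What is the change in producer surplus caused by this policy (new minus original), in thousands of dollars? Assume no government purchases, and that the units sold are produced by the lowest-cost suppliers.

1386

Setting quantity demanded equal to quantity supplied, 411 - 6p = 7p - 5, gives p* = 32 and q* = 219.
The floor of 46 is above the equilibrium price 32, so it binds.
At p = 46: qd = 411 - 6·46 = 135 and qs = 7·46 - 5 = 317.
Producer surplus without the control is ½ · (32 - 5/7) · 219 = 47961/14.
With the floor, 135 units are sold at 46. The supply price at q = 135 is 20, so PS = ½ · [(46 - 5/7) + (46 - 20)] · 135 = 67365/14.
Change in producer surplus = 67365/14 - 47961/14 = 1386.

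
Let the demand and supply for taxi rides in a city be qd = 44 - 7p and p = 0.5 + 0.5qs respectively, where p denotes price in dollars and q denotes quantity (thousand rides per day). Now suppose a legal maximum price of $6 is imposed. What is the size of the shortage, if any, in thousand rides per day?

0

Rearranging supply gives qs = 2p - 1. Setting quantity demanded equal to quantity supplied, 44 - 7p = 2p - 1, gives p* = 5 and q* = 9.
Since 6 is above p* = 5, the ceiling does not bind and the free-market outcome prevails.
Since the control does not bind, there is no shortage.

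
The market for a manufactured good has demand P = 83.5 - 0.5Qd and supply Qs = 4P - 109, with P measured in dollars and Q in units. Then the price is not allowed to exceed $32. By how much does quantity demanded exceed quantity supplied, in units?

84

Rearranging demand gives Qd = 167 - 2P. Equilibrium: 167 - 2P = 4P - 109, so 276 = 6P and P* = 46, Q* = 75.
Since 32 < 46, the ceiling is binding.
At P = 32: Qd = 167 - 2·32 = 103 and Qs = 4·32 - 109 = 19.
Shortage = Qd - Qs = 103 - 19 = 84.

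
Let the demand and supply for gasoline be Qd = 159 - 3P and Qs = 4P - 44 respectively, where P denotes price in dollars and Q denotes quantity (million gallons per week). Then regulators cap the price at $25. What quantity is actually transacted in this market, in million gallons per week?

Equilibrium: 159 - 3P = 4P - 44, so 203 = 7P and P* = 29, Q* = 72.
Since 25 < 29, the ceiling is binding.
At P = 25: Qd = 159 - 3·25 = 84 and Qs = 4·25 - 44 = 56.
The quantity actually transacted is the short side, supply: 56.

56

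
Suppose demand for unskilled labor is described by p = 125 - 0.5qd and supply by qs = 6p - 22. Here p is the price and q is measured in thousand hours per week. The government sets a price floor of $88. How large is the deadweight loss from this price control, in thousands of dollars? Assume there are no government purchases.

3888

Rearranging demand gives qd = 250 - 2p. Equilibrium: 250 - 2p = 6p - 22, so 272 = 8p and p* = 34, q* = 182.
Since 88 > 34, the floor is binding.
At p = 88: qd = 250 - 2·88 = 74 and qs = 6·88 - 22 = 506.
Quantity traded falls to 74. At q = 74 the demand price is (250 - 74)/2 = 88 and the supply price is (22 + 74)/6 = 16.
Deadweight loss = ½ · (88 - 16) · (182 - 74) = ½ · 72 · 108 = 3888.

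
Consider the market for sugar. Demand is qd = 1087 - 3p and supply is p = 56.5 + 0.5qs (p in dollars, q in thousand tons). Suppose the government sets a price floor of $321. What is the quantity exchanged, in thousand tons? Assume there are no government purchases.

Rearranging supply gives qs = 2p - 113. In a free market, 1087 - 3p = 2p - 113 gives the equilibrium p* = 240, q* = 367.
Since 321 > 240, the floor is binding.
At p = 321: qd = 1087 - 3·321 = 124 and qs = 2·321 - 113 = 529.
The quantity actually transacted is the short side, demand: 124.

124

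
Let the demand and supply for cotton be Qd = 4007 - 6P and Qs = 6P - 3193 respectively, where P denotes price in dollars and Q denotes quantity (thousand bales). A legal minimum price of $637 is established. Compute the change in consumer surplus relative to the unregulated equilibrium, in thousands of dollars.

Equilibrium: 4007 - 6P = 6P - 3193, so 7200 = 12P and P* = 600, Q* = 407.
Since 637 > 600, the floor is binding.
At P = 637: Qd = 4007 - 6·637 = 185 and Qs = 6·637 - 3193 = 629.
Consumer surplus without the control is ½ · (4007/6 - 600) · 407 = 165649/12.
With the floor, consumers buy 185 units at 637, so CS = ½ · (4007/6 - 637) · 185 = 34225/12.
Change in consumer surplus = 34225/12 - 165649/12 = -10952.

-10952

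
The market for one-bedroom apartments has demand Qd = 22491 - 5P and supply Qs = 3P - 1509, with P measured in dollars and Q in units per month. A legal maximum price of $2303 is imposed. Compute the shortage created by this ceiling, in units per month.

Without the control the market clears where 22491 - 5P = 3P - 1509, i.e. P* = 3000 and Q* = 7491.
Because the ceiling (2303) lies below the market-clearing price, it is binding.
At P = 2303: Qd = 22491 - 5·2303 = 10976 and Qs = 3·2303 - 1509 = 5400.
Shortage = Qd - Qs = 10976 - 5400 = 5576.

5576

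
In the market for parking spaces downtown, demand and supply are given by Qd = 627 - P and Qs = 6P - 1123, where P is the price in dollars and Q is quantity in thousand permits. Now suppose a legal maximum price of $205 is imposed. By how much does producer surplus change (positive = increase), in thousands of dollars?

Without the control the market clears where 627 - P = 6P - 1123, i.e. P* = 250 and Q* = 377.
Because the ceiling (205) lies below the market-clearing price, it is binding.
At P = 205: Qd = 627 - 205 = 422 and Qs = 6·205 - 1123 = 107.
Producer surplus without the control is ½ · (250 - 1123/6) · 377 = 142129/12.
With the ceiling, producers sell 107 units at 205, so PS = ½ · (205 - 1123/6) · 107 = 11449/12.
Change in producer surplus = 11449/12 - 142129/12 = -10890.

-10890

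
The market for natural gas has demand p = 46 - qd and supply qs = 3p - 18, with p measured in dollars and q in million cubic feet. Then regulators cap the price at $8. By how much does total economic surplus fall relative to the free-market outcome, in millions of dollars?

Rearranging demand gives qd = 46 - p. Setting quantity demanded equal to quantity supplied, 46 - p = 3p - 18, gives p* = 16 and q* = 30.
The ceiling of 8 is below the equilibrium price 16, so it binds.
At p = 8: qd = 46 - 8 = 38 and qs = 3·8 - 18 = 6.
Quantity traded falls to 6. At q = 6 the demand price is 46 - 6 = 40 and the supply price is (18 + 6)/3 = 8.
Deadweight loss = ½ · (40 - 8) · (30 - 6) = ½ · 32 · 24 = 384.

384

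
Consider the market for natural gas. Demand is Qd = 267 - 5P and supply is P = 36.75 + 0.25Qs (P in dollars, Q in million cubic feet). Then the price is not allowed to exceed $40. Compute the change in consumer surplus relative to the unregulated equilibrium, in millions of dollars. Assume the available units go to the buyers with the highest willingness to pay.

Rearranging supply gives Qs = 4P - 147. Without the control the market clears where 267 - 5P = 4P - 147, i.e. P* = 46 and Q* = 37.
The ceiling of 40 is below the equilibrium price 46, so it binds.
At P = 40: Qd = 267 - 5·40 = 67 and Qs = 4·40 - 147 = 13.
Consumer surplus without the control is ½ · (53.4 - 46) · 37 = 136.9.
With the ceiling, 13 units are sold at 40 (assume they go to the highest-value buyers). The demand price at Q = 13 is 50.8, so CS = ½ · [(53.4 - 40) + (50.8 - 40)] · 13 = 157.3.
Change in consumer surplus = 157.3 - 136.9 = 20.4.

20.4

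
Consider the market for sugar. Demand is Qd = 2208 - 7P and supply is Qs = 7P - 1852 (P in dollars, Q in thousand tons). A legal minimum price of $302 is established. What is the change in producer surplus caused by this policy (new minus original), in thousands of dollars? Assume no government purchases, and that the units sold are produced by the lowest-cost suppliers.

Setting quantity demanded equal to quantity supplied, 2208 - 7P = 7P - 1852, gives P* = 290 and Q* = 178.
Since 302 > 290, the floor is binding.
At P = 302: Qd = 2208 - 7·302 = 94 and Qs = 7·302 - 1852 = 262.
Producer surplus without the control is ½ · (290 - 1852/7) · 178 = 15842/7.
With the floor, 94 units are sold at 302. The supply price at Q = 94 is 278, so PS = ½ · [(302 - 1852/7) + (302 - 278)] · 94 = 20210/7.
Change in producer surplus = 20210/7 - 15842/7 = 624.

624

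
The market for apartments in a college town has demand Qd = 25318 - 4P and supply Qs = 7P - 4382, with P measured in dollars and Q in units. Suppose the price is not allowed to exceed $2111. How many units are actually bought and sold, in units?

Setting quantity demanded equal to quantity supplied, 25318 - 4P = 7P - 4382, gives P* = 2700 and Q* = 14518.
The ceiling of 2111 is below the equilibrium price 2700, so it binds.
At P = 2111: Qd = 25318 - 4·2111 = 16874 and Qs = 7·2111 - 4382 = 10395.
The quantity actually transacted is the short side, supply: 10395.

10395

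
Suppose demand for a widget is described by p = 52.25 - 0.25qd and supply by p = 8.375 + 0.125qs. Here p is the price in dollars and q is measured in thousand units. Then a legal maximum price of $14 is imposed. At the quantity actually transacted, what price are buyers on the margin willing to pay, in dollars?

Rearranging demand gives qd = 209 - 4p; rearranging supply gives qs = 8p - 67. In a free market, 209 - 4p = 8p - 67 gives the equilibrium p* = 23, q* = 117.
The ceiling of 14 is below the equilibrium price 23, so it binds.
At p = 14: qd = 209 - 4·14 = 153 and qs = 8·14 - 67 = 45.
Only 45 units reach the market. On the demand curve, the marginal buyer's willingness to pay at q = 45 is (209 - 45)/4 = 41.

41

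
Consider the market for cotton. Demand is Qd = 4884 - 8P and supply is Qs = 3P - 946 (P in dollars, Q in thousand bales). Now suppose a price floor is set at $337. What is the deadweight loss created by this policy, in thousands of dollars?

Equilibrium: 4884 - 8P = 3P - 946, so 5830 = 11P and P* = 530, Q* = 644.
The floor of 337 is below the equilibrium price 530, so it is not binding; the market clears at P* = 530, Q* = 644.
Since the control does not bind, no trades are prevented and deadweight loss is zero.

0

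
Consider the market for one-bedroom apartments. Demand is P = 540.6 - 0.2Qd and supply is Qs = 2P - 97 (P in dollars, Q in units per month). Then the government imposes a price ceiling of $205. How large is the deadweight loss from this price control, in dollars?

53235

Rearranging demand gives Qd = 2703 - 5P. Setting quantity demanded equal to quantity supplied, 2703 - 5P = 2P - 97, gives P* = 400 and Q* = 703.
The ceiling of 205 is below the equilibrium price 400, so it binds.
At P = 205: Qd = 2703 - 5·205 = 1678 and Qs = 2·205 - 97 = 313.
Quantity traded falls to 313. At Q = 313 the demand price is (2703 - 313)/5 = 478 and the supply price is (97 + 313)/2 = 205.
Deadweight loss = ½ · (478 - 205) · (703 - 313) = ½ · 273 · 390 = 53235.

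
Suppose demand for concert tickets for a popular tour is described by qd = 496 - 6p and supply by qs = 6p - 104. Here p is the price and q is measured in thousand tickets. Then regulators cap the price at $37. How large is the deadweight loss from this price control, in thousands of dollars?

Equilibrium: 496 - 6p = 6p - 104, so 600 = 12p and p* = 50, q* = 196.
Because the ceiling (37) lies below the market-clearing price, it is binding.
At p = 37: qd = 496 - 6·37 = 274 and qs = 6·37 - 104 = 118.
Quantity traded falls to 118. At q = 118 the demand price is (496 - 118)/6 = 63 and the supply price is (104 + 118)/6 = 37.
Deadweight loss = ½ · (63 - 37) · (196 - 118) = ½ · 26 · 78 = 1014.

1014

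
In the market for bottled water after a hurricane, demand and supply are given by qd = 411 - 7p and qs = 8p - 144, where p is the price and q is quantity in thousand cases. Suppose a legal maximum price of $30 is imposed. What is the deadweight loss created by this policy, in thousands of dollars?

420

In a free market, 411 - 7p = 8p - 144 gives the equilibrium p* = 37, q* = 152.
The ceiling of 30 is below the equilibrium price 37, so it binds.
At p = 30: qd = 411 - 7·30 = 201 and qs = 8·30 - 144 = 96.
Quantity traded falls to 96. At q = 96 the demand price is (411 - 96)/7 = 45 and the supply price is (144 + 96)/8 = 30.
Deadweight loss = ½ · (45 - 30) · (152 - 96) = ½ · 15 · 56 = 420.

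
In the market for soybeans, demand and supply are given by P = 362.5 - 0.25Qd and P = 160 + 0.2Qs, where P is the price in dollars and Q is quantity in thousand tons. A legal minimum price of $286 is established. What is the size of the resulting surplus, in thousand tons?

324

Rearranging demand gives Qd = 1450 - 4P; rearranging supply gives Qs = 5P - 800. Without the control the market clears where 1450 - 4P = 5P - 800, i.e. P* = 250 and Q* = 450.
Because the floor (286) lies above the market-clearing price, it is binding.
At P = 286: Qd = 1450 - 4·286 = 306 and Qs = 5·286 - 800 = 630.
Surplus = Qs - Qd = 630 - 306 = 324.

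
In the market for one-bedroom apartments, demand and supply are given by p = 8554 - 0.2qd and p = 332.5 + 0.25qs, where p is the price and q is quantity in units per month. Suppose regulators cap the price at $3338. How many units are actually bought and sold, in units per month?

Rearranging demand gives qd = 42770 - 5p; rearranging supply gives qs = 4p - 1330. Without the control the market clears where 42770 - 5p = 4p - 1330, i.e. p* = 4900 and q* = 18270.
Because the ceiling (3338) lies below the market-clearing price, it is binding.
At p = 3338: qd = 42770 - 5·3338 = 26080 and qs = 4·3338 - 1330 = 12022.
The quantity actually transacted is the short side, supply: 12022.

12022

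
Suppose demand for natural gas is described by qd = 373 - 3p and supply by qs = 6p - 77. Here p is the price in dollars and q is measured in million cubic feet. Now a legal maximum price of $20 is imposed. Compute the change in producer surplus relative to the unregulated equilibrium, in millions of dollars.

In a free market, 373 - 3p = 6p - 77 gives the equilibrium p* = 50, q* = 223.
Since 20 < 50, the ceiling is binding.
At p = 20: qd = 373 - 3·20 = 313 and qs = 6·20 - 77 = 43.
Producer surplus without the control is ½ · (50 - 77/6) · 223 = 49729/12.
With the ceiling, producers sell 43 units at 20, so PS = ½ · (20 - 77/6) · 43 = 1849/12.
Change in producer surplus = 1849/12 - 49729/12 = -3990.

-3990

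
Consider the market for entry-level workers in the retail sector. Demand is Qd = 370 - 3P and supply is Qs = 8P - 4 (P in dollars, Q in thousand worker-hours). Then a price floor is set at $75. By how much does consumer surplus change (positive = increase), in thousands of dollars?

-8466.5

Equilibrium: 370 - 3P = 8P - 4, so 374 = 11P and P* = 34, Q* = 268.
Since 75 > 34, the floor is binding.
At P = 75: Qd = 370 - 3·75 = 145 and Qs = 8·75 - 4 = 596.
Consumer surplus without the control is ½ · (370/3 - 34) · 268 = 35912/3.
With the floor, consumers buy 145 units at 75, so CS = ½ · (370/3 - 75) · 145 = 21025/6.
Change in consumer surplus = 21025/6 - 35912/3 = -8466.5.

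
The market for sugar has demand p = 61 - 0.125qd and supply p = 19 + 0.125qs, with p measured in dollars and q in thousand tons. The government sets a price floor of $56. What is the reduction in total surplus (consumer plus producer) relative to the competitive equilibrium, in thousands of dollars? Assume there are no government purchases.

2048

Rearranging demand gives qd = 488 - 8p; rearranging supply gives qs = 8p - 152. Setting quantity demanded equal to quantity supplied, 488 - 8p = 8p - 152, gives p* = 40 and q* = 168.
Since 56 > 40, the floor is binding.
At p = 56: qd = 488 - 8·56 = 40 and qs = 8·56 - 152 = 296.
Quantity traded falls to 40. At q = 40 the demand price is (488 - 40)/8 = 56 and the supply price is (152 + 40)/8 = 24.
Deadweight loss = ½ · (56 - 24) · (168 - 40) = ½ · 32 · 128 = 2048.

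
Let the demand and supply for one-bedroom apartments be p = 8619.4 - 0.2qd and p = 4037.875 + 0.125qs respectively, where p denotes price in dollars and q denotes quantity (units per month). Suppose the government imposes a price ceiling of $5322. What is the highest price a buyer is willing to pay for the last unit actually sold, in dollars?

6564.8

Rearranging demand gives qd = 43097 - 5p; rearranging supply gives qs = 8p - 32303. Without the control the market clears where 43097 - 5p = 8p - 32303, i.e. p* = 5800 and q* = 14097.
Because the ceiling (5322) lies below the market-clearing price, it is binding.
At p = 5322: qd = 43097 - 5·5322 = 16487 and qs = 8·5322 - 32303 = 10273.
Only 10273 units reach the market. On the demand curve, the marginal buyer's willingness to pay at q = 10273 is (43097 - 10273)/5 = 6564.8.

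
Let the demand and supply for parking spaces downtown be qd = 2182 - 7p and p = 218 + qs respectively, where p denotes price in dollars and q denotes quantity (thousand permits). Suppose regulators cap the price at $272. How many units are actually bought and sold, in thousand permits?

Rearranging supply gives qs = p - 218. Equilibrium: 2182 - 7p = p - 218, so 2400 = 8p and p* = 300, q* = 82.
Because the ceiling (272) lies below the market-clearing price, it is binding.
At p = 272: qd = 2182 - 7·272 = 278 and qs = 272 - 218 = 54.
The quantity actually transacted is the short side, supply: 54.

54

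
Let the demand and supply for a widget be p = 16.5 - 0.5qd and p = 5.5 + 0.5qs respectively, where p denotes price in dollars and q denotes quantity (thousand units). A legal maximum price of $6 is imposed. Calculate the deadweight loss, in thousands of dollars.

50

Rearranging demand gives qd = 33 - 2p; rearranging supply gives qs = 2p - 11. Without the control the market clears where 33 - 2p = 2p - 11, i.e. p* = 11 and q* = 11.
Because the ceiling (6) lies below the market-clearing price, it is binding.
At p = 6: qd = 33 - 2·6 = 21 and qs = 2·6 - 11 = 1.
Quantity traded falls to 1. At q = 1 the demand price is (33 - 1)/2 = 16 and the supply price is (11 + 1)/2 = 6.
Deadweight loss = ½ · (16 - 6) · (11 - 1) = ½ · 10 · 10 = 50.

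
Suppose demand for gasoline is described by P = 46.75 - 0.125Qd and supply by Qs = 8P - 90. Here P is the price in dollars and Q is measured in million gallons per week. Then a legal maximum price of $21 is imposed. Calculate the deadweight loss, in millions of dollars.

512

Rearranging demand gives Qd = 374 - 8P. Setting quantity demanded equal to quantity supplied, 374 - 8P = 8P - 90, gives P* = 29 and Q* = 142.
Since 21 < 29, the ceiling is binding.
At P = 21: Qd = 374 - 8·21 = 206 and Qs = 8·21 - 90 = 78.
Quantity traded falls to 78. At Q = 78 the demand price is (374 - 78)/8 = 37 and the supply price is (90 + 78)/8 = 21.
Deadweight loss = ½ · (37 - 21) · (142 - 78) = ½ · 16 · 64 = 512.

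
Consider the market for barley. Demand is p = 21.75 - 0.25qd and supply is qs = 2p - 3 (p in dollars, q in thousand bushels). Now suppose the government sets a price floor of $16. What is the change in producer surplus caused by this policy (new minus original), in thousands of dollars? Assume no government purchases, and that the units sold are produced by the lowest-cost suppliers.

Rearranging demand gives qd = 87 - 4p. Equilibrium: 87 - 4p = 2p - 3, so 90 = 6p and p* = 15, q* = 27.
The floor of 16 is above the equilibrium price 15, so it binds.
At p = 16: qd = 87 - 4·16 = 23 and qs = 2·16 - 3 = 29.
Producer surplus without the control is ½ · (15 - 1.5) · 27 = 182.25.
With the floor, 23 units are sold at 16. The supply price at q = 23 is 13, so PS = ½ · [(16 - 1.5) + (16 - 13)] · 23 = 201.25.
Change in producer surplus = 201.25 - 182.25 = 19.

19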